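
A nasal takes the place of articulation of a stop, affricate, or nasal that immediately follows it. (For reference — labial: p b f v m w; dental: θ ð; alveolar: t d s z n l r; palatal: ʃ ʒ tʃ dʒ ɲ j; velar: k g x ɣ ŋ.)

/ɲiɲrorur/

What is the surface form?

no segment meets the rule's conditions; no change.

[ɲiɲrorur]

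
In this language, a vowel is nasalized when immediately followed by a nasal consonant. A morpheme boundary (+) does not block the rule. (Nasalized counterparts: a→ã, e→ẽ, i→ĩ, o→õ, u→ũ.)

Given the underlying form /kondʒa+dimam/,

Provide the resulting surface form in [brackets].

/o/ before nasal /n/ → [õ]
/i/ before nasal /m/ → [ĩ]
/a/ before nasal /m/ → [ã]

[kõndʒa+dĩmãm]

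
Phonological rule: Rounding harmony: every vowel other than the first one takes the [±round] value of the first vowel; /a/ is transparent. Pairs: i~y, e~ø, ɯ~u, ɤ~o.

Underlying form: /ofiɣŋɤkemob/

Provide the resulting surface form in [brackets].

[ofyɣŋokømob]

/i/ harmonizes with /o/ ([+round]) → [y]
/ɤ/ harmonizes with /o/ ([+round]) → [o]
/e/ harmonizes with /o/ ([+round]) → [ø]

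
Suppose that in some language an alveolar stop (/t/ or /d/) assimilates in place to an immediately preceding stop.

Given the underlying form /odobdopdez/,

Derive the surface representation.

/d/ after /b/ (labial) → [b]
/d/ after /p/ (labial) → [b]

[odobbopbez]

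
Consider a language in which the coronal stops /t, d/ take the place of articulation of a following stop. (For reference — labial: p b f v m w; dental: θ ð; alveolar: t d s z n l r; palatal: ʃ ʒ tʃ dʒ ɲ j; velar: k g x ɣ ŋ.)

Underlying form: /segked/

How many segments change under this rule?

No segment meets the rule's conditions.

0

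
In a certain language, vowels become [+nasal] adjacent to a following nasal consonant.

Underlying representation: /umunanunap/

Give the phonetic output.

/u/ before nasal /m/ → [ũ]
/u/ before nasal /n/ → [ũ]
/a/ before nasal /n/ → [ã]
/u/ before nasal /n/ → [ũ]

[ũmũnãnũnap]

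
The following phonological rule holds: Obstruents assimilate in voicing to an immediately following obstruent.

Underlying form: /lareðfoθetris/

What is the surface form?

/ð/ before /f/ (voiceless) → [θ]

[lareθfoθetris]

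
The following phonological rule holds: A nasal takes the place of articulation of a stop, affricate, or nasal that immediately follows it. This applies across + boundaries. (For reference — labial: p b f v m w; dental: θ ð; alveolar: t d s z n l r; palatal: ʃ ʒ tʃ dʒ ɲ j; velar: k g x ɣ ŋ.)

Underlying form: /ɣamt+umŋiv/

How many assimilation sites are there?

/m/ before /t/ (alveolar) → [n]
/m/ before /ŋ/ (velar) → [ŋ]
2 segments change.

2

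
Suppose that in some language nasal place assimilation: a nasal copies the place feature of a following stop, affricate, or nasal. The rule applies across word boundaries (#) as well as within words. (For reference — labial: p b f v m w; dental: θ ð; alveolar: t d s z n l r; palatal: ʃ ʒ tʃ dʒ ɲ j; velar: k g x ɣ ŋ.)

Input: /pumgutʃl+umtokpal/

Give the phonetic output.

[puŋgutʃl+untokpal]

/m/ before /g/ (velar) → [ŋ]
/m/ before /t/ (alveolar) → [n]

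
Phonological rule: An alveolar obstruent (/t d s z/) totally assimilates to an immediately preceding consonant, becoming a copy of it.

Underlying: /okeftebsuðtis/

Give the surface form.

[okeffebbuððis]

/t/ after /f/ → [f] (total assimilation)
/s/ after /b/ → [b] (total assimilation)
/t/ after /ð/ → [ð] (total assimilation)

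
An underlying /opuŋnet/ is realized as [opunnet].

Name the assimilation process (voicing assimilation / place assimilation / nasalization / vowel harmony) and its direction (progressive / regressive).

/ŋ/→[n].
Each target copies a feature from the following segment, so the direction is regressive.

place assimilation, regressive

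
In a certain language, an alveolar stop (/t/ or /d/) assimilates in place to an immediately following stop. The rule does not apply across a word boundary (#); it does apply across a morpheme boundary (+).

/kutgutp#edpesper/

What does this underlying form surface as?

[kukgupp#ebpesper]

/t/ before /g/ (velar) → [k]
/t/ before /p/ (labial) → [p]
/d/ before /p/ (labial) → [b]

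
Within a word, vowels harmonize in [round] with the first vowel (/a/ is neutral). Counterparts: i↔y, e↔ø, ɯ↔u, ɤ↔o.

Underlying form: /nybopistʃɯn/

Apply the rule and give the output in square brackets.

[nybopystʃun]

/i/ harmonizes with /y/ ([+round]) → [y]
/ɯ/ harmonizes with /y/ ([+round]) → [u]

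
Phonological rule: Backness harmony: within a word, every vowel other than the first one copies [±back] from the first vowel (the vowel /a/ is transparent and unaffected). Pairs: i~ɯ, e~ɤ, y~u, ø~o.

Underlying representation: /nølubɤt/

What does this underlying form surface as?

/u/ harmonizes with /ø/ ([-back]) → [y]
/ɤ/ harmonizes with /ø/ ([-back]) → [e]

[nølybet]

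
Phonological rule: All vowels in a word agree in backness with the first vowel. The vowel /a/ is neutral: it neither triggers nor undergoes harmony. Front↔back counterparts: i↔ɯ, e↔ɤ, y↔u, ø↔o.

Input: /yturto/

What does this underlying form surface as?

/u/ harmonizes with /y/ ([-back]) → [y]
/o/ harmonizes with /y/ ([-back]) → [ø]

[ytyrtø]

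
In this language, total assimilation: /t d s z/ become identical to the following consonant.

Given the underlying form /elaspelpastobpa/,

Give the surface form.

[elappelpattobpa]

/s/ before /p/ → [p] (total assimilation)
/s/ before /t/ → [t] (total assimilation)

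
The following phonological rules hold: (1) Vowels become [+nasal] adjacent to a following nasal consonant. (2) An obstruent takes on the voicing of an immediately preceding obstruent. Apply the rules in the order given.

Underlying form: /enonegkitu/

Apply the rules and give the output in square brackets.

[ẽnõneggitu]

Rule 1: /e/ before nasal /n/ → [ẽ]
Rule 1: /o/ before nasal /n/ → [õ]
After rule 1: ẽnõnegkitu
Rule 2: /k/ after /g/ (voiced) → [g]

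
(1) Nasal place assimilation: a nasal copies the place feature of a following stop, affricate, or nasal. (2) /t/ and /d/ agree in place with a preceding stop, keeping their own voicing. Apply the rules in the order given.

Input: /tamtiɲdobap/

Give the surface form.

[tantindobap]

Rule 1: /m/ before /t/ (alveolar) → [n]
Rule 1: /ɲ/ before /d/ (alveolar) → [n]
After rule 1: tantindobap
Rule 2: no segment meets the rule's conditions; no change.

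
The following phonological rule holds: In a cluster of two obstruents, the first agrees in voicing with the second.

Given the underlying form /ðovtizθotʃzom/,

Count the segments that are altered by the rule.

3

/v/ before /t/ (voiceless) → [f]
/z/ before /θ/ (voiceless) → [s]
/tʃ/ before /z/ (voiced) → [dʒ]
3 segments change.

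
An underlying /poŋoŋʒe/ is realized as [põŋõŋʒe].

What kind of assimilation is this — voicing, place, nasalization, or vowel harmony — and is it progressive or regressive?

nasalization, regressive

/o/→[õ] /o/→[õ].
Each target copies a feature from the following segment, so the direction is regressive.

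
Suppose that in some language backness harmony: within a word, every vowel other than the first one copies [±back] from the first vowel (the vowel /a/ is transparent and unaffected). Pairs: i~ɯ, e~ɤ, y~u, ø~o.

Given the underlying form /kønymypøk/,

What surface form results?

[kønymypøk]

no segment meets the rule's conditions; no change.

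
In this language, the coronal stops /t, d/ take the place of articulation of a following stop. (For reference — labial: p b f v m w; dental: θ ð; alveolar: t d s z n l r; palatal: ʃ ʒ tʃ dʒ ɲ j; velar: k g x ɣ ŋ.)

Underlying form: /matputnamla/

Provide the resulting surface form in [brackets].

[mapputnamla]

/t/ before /p/ (labial) → [p]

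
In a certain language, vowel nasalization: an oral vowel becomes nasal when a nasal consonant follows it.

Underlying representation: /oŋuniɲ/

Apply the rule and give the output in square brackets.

[õŋũnĩɲ]

/o/ before nasal /ŋ/ → [õ]
/u/ before nasal /n/ → [ũ]
/i/ before nasal /ɲ/ → [ĩ]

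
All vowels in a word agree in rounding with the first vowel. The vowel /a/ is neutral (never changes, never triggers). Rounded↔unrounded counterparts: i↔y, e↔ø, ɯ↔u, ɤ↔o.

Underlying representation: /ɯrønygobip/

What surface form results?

/ø/ harmonizes with /ɯ/ ([-round]) → [e]
/y/ harmonizes with /ɯ/ ([-round]) → [i]
/o/ harmonizes with /ɯ/ ([-round]) → [ɤ]

[ɯrenigɤbip]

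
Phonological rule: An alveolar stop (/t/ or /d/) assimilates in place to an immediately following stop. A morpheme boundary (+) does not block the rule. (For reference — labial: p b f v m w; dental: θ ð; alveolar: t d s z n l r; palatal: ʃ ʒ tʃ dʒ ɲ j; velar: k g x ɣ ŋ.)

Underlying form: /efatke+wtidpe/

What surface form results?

[efakke+wtibpe]

/t/ before /k/ (velar) → [k]
/d/ before /p/ (labial) → [b]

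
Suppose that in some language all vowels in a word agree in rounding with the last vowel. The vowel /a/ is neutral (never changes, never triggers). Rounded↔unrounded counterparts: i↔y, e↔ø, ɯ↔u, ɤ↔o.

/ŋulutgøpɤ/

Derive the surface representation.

[ŋɯlɯtgepɤ]

/u/ harmonizes with /ɤ/ ([-round]) → [ɯ]
/u/ harmonizes with /ɤ/ ([-round]) → [ɯ]
/ø/ harmonizes with /ɤ/ ([-round]) → [e]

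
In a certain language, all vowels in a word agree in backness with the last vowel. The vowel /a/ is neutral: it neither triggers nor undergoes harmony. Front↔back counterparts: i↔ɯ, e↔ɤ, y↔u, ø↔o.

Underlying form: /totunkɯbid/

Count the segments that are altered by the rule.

/o/ harmonizes with /i/ ([-back]) → [ø]
/u/ harmonizes with /i/ ([-back]) → [y]
/ɯ/ harmonizes with /i/ ([-back]) → [i]
3 segments change.

3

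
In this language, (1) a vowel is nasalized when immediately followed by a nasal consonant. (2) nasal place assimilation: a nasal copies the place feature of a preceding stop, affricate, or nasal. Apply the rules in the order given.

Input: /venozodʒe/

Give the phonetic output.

Rule 1: /e/ before nasal /n/ → [ẽ]
After rule 1: vẽnozodʒe
Rule 2: no segment meets the rule's conditions; no change.

[vẽnozodʒe]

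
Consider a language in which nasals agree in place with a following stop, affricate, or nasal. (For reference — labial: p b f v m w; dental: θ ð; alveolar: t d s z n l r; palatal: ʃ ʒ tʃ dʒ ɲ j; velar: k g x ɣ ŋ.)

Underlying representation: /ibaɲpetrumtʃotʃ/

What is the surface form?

[ibampetruɲtʃotʃ]

/ɲ/ before /p/ (labial) → [m]
/m/ before /tʃ/ (palatal) → [ɲ]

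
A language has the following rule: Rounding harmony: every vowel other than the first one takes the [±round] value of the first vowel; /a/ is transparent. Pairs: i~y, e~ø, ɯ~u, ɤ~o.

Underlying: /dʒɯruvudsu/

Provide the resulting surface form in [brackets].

[dʒɯrɯvɯdsɯ]

/u/ harmonizes with /ɯ/ ([-round]) → [ɯ]
/u/ harmonizes with /ɯ/ ([-round]) → [ɯ]
/u/ harmonizes with /ɯ/ ([-round]) → [ɯ]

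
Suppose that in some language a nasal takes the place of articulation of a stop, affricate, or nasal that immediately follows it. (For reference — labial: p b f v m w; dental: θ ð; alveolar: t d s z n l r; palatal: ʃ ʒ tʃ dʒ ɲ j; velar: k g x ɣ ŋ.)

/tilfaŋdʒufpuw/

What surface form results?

[tilfaɲdʒufpuw]

/ŋ/ before /dʒ/ (palatal) → [ɲ]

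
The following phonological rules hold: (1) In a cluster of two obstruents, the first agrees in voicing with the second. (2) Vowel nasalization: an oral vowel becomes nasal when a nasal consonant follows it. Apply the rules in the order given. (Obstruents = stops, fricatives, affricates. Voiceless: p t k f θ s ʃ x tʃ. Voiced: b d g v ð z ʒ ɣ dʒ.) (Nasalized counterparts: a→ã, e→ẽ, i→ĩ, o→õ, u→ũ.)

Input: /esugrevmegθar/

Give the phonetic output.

[esugrevmekθar]

Rule 1: /g/ before /θ/ (voiceless) → [k]
After rule 1: esugrevmekθar
Rule 2: no segment meets the rule's conditions; no change.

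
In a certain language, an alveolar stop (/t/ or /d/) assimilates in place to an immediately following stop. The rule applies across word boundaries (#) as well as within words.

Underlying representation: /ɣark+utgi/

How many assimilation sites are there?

1

/t/ before /g/ (velar) → [k]
1 segment changes.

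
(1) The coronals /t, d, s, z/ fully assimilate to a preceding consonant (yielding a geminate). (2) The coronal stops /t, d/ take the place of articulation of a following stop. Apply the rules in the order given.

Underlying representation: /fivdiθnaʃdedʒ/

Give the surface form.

[fivviθnaʃʃedʒ]

Rule 1: /d/ after /v/ → [v] (total assimilation)
Rule 1: /d/ after /ʃ/ → [ʃ] (total assimilation)
After rule 1: fivviθnaʃʃedʒ
Rule 2: no segment meets the rule's conditions; no change.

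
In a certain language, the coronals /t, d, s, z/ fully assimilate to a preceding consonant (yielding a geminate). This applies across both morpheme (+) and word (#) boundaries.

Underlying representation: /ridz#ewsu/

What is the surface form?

/z/ after /d/ → [d] (total assimilation)
/s/ after /w/ → [w] (total assimilation)

[ridd#ewwu]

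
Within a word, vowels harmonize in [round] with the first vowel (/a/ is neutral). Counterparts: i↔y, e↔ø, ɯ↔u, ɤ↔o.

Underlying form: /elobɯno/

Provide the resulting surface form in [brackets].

/o/ harmonizes with /e/ ([-round]) → [ɤ]
/o/ harmonizes with /e/ ([-round]) → [ɤ]

[elɤbɯnɤ]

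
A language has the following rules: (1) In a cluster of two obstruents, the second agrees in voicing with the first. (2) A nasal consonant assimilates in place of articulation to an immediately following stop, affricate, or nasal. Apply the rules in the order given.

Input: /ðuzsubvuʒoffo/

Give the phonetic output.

[ðuzzubvuʒoffo]

Rule 1: /s/ after /z/ (voiced) → [z]
After rule 1: ðuzzubvuʒoffo
Rule 2: no segment meets the rule's conditions; no change.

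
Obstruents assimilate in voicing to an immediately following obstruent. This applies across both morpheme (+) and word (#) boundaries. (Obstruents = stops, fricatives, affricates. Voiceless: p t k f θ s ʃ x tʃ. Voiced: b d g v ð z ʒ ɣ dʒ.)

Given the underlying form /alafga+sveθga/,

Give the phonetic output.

/f/ before /g/ (voiced) → [v]
/s/ before /v/ (voiced) → [z]
/θ/ before /g/ (voiced) → [ð]

[alavga+zveðga]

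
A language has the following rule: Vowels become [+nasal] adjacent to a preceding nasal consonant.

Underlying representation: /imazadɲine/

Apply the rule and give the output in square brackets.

[imãzadɲĩnẽ]

/a/ after nasal /m/ → [ã]
/i/ after nasal /ɲ/ → [ĩ]
/e/ after nasal /n/ → [ẽ]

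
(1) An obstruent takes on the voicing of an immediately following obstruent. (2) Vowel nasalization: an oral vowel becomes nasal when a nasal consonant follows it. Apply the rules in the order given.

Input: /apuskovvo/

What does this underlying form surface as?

Rule 1: no segment meets the rule's conditions; no change.
After rule 1: apuskovvo
Rule 2: no segment meets the rule's conditions; no change.

[apuskovvo]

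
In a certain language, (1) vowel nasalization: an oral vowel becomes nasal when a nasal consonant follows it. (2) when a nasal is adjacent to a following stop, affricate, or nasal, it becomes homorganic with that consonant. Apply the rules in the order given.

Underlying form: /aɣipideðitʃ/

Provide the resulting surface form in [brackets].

Rule 1: no segment meets the rule's conditions; no change.
After rule 1: aɣipideðitʃ
Rule 2: no segment meets the rule's conditions; no change.

[aɣipideðitʃ]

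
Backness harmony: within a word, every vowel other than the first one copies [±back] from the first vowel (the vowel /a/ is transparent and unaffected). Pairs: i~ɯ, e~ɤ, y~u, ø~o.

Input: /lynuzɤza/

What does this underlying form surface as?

/u/ harmonizes with /y/ ([-back]) → [y]
/ɤ/ harmonizes with /y/ ([-back]) → [e]

[lynyzeza]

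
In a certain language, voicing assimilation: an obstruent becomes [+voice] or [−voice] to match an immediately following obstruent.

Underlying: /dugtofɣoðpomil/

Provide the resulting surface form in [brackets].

[duktovɣoθpomil]

/g/ before /t/ (voiceless) → [k]
/f/ before /ɣ/ (voiced) → [v]
/ð/ before /p/ (voiceless) → [θ]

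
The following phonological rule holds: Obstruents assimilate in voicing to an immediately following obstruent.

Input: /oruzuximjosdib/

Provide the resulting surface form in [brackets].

[oruzuximjozdib]

/s/ before /d/ (voiced) → [z]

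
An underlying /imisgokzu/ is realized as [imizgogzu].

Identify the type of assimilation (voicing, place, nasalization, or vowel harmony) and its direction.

voicing assimilation, regressive

/s/→[z] /k/→[g].
Each target copies a feature from the following segment, so the direction is regressive.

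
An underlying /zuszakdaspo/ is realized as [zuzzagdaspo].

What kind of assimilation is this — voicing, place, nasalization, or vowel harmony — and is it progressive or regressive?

/s/→[z] /k/→[g].
Each target copies a feature from the following segment, so the direction is regressive.

voicing assimilation, regressive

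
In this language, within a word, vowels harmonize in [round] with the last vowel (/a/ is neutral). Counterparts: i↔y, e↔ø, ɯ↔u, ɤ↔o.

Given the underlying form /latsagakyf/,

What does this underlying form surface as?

no segment meets the rule's conditions; no change.

[latsagakyf]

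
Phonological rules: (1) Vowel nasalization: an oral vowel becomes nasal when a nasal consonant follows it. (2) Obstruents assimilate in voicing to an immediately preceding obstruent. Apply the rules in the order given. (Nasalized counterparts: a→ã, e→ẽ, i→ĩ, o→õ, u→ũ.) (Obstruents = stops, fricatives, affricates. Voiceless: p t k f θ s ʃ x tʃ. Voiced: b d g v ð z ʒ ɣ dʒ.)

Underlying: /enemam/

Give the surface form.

Rule 1: /e/ before nasal /n/ → [ẽ]
Rule 1: /e/ before nasal /m/ → [ẽ]
Rule 1: /a/ before nasal /m/ → [ã]
After rule 1: ẽnẽmãm
Rule 2: no segment meets the rule's conditions; no change.

[ẽnẽmãm]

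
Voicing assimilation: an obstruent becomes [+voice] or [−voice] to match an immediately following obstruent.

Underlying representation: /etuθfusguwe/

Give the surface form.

/s/ before /g/ (voiced) → [z]

[etuθfuzguwe]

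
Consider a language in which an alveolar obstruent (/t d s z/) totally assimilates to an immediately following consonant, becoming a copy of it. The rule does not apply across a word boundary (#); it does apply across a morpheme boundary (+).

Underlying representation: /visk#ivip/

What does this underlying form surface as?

/s/ before /k/ → [k] (total assimilation)

[vikk#ivip]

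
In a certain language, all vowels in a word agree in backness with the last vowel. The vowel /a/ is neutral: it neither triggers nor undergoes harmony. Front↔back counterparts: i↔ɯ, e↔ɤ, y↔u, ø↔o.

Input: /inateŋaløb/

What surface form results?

[inateŋaløb]

no segment meets the rule's conditions; no change.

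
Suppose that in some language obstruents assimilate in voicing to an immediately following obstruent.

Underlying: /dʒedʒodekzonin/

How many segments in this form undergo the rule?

/k/ before /z/ (voiced) → [g]
1 segment changes.

1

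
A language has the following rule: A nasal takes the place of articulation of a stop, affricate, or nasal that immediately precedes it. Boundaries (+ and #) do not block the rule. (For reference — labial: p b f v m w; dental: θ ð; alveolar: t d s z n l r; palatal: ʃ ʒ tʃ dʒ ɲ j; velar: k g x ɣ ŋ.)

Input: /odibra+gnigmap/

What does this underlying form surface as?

[odibra+gŋigŋap]

/n/ after /g/ (velar) → [ŋ]
/m/ after /g/ (velar) → [ŋ]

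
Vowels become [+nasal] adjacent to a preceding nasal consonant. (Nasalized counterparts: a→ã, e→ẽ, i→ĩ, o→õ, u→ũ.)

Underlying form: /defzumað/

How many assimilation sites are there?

/a/ after nasal /m/ → [ã]
1 segment changes.

1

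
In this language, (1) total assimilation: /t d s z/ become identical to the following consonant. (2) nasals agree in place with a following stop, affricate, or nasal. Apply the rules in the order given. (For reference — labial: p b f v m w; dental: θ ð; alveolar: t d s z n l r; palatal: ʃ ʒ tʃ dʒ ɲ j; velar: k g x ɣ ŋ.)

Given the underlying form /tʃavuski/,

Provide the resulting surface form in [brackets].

[tʃavukki]

Rule 1: /s/ before /k/ → [k] (total assimilation)
After rule 1: tʃavukki
Rule 2: no segment meets the rule's conditions; no change.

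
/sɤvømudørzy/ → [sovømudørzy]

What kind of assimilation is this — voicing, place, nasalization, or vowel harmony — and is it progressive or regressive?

vowel harmony, regressive

/ɤ/→[o].
Vowels agree with the last vowel, so the harmony is regressive.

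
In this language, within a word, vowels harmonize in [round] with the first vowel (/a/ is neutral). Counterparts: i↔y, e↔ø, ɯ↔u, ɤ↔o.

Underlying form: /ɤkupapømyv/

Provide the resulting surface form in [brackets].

[ɤkɯpapemiv]

/u/ harmonizes with /ɤ/ ([-round]) → [ɯ]
/ø/ harmonizes with /ɤ/ ([-round]) → [e]
/y/ harmonizes with /ɤ/ ([-round]) → [i]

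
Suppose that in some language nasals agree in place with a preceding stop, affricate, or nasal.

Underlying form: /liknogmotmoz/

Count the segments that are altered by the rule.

3

/n/ after /k/ (velar) → [ŋ]
/m/ after /g/ (velar) → [ŋ]
/m/ after /t/ (alveolar) → [n]
3 segments change.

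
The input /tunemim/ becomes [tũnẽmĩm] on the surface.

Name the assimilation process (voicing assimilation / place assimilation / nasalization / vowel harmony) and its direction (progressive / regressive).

nasalization, regressive

/u/→[ũ] /e/→[ẽ] /i/→[ĩ].
Each target copies a feature from the following segment, so the direction is regressive.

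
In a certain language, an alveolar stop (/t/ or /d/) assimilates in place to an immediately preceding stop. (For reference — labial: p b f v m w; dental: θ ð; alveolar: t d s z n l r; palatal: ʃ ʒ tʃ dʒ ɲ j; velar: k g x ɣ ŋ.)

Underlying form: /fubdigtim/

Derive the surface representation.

[fubbigkim]

/d/ after /b/ (labial) → [b]
/t/ after /g/ (velar) → [k]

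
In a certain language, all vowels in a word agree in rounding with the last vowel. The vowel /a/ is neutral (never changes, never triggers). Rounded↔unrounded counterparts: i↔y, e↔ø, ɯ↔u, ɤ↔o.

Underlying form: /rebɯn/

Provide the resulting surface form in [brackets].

[rebɯn]

no segment meets the rule's conditions; no change.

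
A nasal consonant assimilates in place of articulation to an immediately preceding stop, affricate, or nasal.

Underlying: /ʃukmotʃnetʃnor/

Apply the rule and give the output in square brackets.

/m/ after /k/ (velar) → [ŋ]
/n/ after /tʃ/ (palatal) → [ɲ]
/n/ after /tʃ/ (palatal) → [ɲ]

[ʃukŋotʃɲetʃɲor]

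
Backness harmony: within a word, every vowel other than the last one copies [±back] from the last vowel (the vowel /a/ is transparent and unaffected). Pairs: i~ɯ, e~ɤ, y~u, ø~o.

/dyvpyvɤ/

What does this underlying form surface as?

[duvpuvɤ]

/y/ harmonizes with /ɤ/ ([+back]) → [u]
/y/ harmonizes with /ɤ/ ([+back]) → [u]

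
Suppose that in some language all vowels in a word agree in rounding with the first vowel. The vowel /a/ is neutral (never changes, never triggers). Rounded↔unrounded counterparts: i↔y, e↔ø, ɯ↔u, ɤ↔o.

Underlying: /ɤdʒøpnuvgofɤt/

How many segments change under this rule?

3

/ø/ harmonizes with /ɤ/ ([-round]) → [e]
/u/ harmonizes with /ɤ/ ([-round]) → [ɯ]
/o/ harmonizes with /ɤ/ ([-round]) → [ɤ]
3 segments change.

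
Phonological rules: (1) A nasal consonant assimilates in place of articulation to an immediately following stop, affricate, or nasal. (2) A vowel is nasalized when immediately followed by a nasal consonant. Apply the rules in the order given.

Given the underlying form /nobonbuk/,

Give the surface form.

Rule 1: /n/ before /b/ (labial) → [m]
After rule 1: nobombuk
Rule 2: /o/ before nasal /m/ → [õ]

[nobõmbuk]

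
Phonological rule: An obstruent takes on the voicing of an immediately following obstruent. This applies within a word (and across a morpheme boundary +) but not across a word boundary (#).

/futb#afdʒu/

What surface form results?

/t/ before /b/ (voiced) → [d]
/f/ before /dʒ/ (voiced) → [v]

[fudb#avdʒu]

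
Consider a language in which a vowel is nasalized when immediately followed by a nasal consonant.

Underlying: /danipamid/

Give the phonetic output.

[dãnipãmid]

/a/ before nasal /n/ → [ã]
/a/ before nasal /m/ → [ã]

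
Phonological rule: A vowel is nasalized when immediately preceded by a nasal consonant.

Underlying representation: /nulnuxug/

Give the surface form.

[nũlnũxug]

/u/ after nasal /n/ → [ũ]
/u/ after nasal /n/ → [ũ]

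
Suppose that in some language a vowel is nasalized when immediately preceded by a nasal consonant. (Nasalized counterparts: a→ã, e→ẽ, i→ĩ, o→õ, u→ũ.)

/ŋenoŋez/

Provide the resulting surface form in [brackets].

[ŋẽnõŋẽz]

/e/ after nasal /ŋ/ → [ẽ]
/o/ after nasal /n/ → [õ]
/e/ after nasal /ŋ/ → [ẽ]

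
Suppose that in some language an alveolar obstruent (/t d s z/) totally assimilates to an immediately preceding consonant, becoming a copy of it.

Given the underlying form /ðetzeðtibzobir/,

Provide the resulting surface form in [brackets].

[ðetteððibbobir]

/z/ after /t/ → [t] (total assimilation)
/t/ after /ð/ → [ð] (total assimilation)
/z/ after /b/ → [b] (total assimilation)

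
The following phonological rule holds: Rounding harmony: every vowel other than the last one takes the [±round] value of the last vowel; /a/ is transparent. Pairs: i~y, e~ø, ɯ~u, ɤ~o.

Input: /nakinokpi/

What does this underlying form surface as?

[nakinɤkpi]

/o/ harmonizes with /i/ ([-round]) → [ɤ]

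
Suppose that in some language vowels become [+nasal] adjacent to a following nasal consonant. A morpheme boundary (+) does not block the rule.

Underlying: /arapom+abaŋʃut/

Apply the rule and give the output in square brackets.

[arapõm+abãŋʃut]

/o/ before nasal /m/ → [õ]
/a/ before nasal /ŋ/ → [ã]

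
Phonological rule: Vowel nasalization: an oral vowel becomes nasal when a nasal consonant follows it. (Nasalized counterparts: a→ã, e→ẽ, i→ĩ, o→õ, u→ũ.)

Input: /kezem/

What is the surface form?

/e/ before nasal /m/ → [ẽ]

[kezẽm]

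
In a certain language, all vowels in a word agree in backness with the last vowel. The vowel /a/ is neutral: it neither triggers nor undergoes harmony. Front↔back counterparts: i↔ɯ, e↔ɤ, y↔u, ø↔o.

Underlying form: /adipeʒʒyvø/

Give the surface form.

[adipeʒʒyvø]

no segment meets the rule's conditions; no change.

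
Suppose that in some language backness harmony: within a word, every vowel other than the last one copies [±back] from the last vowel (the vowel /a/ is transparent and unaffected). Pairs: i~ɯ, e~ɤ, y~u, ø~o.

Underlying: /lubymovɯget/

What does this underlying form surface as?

[lybymøviget]

/u/ harmonizes with /e/ ([-back]) → [y]
/o/ harmonizes with /e/ ([-back]) → [ø]
/ɯ/ harmonizes with /e/ ([-back]) → [i]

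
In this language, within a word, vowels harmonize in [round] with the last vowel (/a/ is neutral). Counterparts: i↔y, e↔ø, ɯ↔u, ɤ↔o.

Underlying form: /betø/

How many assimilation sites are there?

1

/e/ harmonizes with /ø/ ([+round]) → [ø]
1 segment changes.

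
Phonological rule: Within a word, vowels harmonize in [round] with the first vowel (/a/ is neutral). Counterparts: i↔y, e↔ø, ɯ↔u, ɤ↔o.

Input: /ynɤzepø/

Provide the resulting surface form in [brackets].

/ɤ/ harmonizes with /y/ ([+round]) → [o]
/e/ harmonizes with /y/ ([+round]) → [ø]

[ynozøpø]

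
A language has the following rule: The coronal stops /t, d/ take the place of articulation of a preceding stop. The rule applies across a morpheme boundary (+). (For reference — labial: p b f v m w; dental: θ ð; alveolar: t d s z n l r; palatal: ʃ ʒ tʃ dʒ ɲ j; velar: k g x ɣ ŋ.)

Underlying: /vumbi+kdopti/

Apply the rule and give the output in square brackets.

/d/ after /k/ (velar) → [g]
/t/ after /p/ (labial) → [p]

[vumbi+kgoppi]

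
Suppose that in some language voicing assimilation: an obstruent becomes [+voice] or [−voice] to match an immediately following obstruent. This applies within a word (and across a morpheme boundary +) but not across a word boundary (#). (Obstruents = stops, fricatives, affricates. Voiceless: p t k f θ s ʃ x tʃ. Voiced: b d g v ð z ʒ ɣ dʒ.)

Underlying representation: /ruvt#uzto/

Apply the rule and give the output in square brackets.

[ruft#usto]

/v/ before /t/ (voiceless) → [f]
/z/ before /t/ (voiceless) → [s]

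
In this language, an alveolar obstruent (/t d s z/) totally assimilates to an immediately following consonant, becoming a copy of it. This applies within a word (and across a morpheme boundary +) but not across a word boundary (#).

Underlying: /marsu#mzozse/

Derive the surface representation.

/z/ before /s/ → [s] (total assimilation)

[marsu#mzosse]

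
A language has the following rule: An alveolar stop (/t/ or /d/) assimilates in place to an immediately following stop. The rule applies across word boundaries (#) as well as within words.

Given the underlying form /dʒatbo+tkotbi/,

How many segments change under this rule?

3

/t/ before /b/ (labial) → [p]
/t/ before /k/ (velar) → [k]
/t/ before /b/ (labial) → [p]
3 segments change.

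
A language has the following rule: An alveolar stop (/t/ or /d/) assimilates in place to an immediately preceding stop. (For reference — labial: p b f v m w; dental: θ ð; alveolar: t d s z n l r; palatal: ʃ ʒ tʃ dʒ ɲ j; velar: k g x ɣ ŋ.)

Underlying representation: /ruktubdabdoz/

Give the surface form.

[rukkubbabboz]

/t/ after /k/ (velar) → [k]
/d/ after /b/ (labial) → [b]
/d/ after /b/ (labial) → [b]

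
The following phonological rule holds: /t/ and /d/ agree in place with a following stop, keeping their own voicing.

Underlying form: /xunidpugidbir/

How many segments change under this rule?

2

/d/ before /p/ (labial) → [b]
/d/ before /b/ (labial) → [b]
2 segments change.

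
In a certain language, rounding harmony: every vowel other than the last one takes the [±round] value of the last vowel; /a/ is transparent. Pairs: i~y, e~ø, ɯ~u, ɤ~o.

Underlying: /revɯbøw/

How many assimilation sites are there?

/e/ harmonizes with /ø/ ([+round]) → [ø]
/ɯ/ harmonizes with /ø/ ([+round]) → [u]
2 segments change.

2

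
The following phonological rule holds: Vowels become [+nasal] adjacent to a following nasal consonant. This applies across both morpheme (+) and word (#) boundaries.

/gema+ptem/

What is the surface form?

[gẽma+ptẽm]

/e/ before nasal /m/ → [ẽ]
/e/ before nasal /m/ → [ẽ]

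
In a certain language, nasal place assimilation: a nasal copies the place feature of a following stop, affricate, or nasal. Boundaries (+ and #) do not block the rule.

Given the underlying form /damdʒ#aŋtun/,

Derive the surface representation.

/m/ before /dʒ/ (palatal) → [ɲ]
/ŋ/ before /t/ (alveolar) → [n]

[daɲdʒ#antun]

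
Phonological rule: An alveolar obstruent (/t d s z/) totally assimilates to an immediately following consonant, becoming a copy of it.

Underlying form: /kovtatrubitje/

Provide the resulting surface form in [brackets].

[kovtarrubijje]

/t/ before /r/ → [r] (total assimilation)
/t/ before /j/ → [j] (total assimilation)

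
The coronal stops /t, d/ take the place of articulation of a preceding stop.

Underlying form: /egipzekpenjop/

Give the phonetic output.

[egipzekpenjop]

no segment meets the rule's conditions; no change.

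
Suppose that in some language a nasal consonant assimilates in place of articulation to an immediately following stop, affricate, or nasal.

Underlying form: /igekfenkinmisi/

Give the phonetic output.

/n/ before /k/ (velar) → [ŋ]
/n/ before /m/ (labial) → [m]

[igekfeŋkimmisi]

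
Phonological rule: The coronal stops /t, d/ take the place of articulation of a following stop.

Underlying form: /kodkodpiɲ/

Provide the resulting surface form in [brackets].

[kogkobpiɲ]

/d/ before /k/ (velar) → [g]
/d/ before /p/ (labial) → [b]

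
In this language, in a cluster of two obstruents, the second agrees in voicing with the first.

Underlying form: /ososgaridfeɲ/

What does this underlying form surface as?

/g/ after /s/ (voiceless) → [k]
/f/ after /d/ (voiced) → [v]

[ososkaridveɲ]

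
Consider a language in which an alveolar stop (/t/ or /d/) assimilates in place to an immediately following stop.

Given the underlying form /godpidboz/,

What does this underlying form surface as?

/d/ before /p/ (labial) → [b]
/d/ before /b/ (labial) → [b]

[gobpibboz]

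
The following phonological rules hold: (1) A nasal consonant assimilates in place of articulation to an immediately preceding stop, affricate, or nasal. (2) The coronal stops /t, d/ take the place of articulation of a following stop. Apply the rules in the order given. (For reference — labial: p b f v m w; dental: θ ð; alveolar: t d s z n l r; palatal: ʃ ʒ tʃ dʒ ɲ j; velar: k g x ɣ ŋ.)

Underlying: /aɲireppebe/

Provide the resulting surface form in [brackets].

[aɲireppebe]

Rule 1: no segment meets the rule's conditions; no change.
After rule 1: aɲireppebe
Rule 2: no segment meets the rule's conditions; no change.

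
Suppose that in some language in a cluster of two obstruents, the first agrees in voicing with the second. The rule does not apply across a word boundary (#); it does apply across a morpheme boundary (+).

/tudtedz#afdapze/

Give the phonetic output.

/d/ before /t/ (voiceless) → [t]
/f/ before /d/ (voiced) → [v]
/p/ before /z/ (voiced) → [b]

[tuttedz#avdabze]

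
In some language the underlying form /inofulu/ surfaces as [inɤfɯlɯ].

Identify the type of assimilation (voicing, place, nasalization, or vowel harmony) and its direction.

vowel harmony, progressive

/o/→[ɤ] /u/→[ɯ] /u/→[ɯ].
Vowels agree with the first vowel, so the harmony is progressive.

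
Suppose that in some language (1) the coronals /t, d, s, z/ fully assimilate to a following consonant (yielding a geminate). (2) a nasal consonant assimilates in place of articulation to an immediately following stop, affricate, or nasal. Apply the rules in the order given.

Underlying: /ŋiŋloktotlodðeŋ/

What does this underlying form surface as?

[ŋiŋloktolloððeŋ]

Rule 1: /t/ before /l/ → [l] (total assimilation)
Rule 1: /d/ before /ð/ → [ð] (total assimilation)
After rule 1: ŋiŋloktolloððeŋ
Rule 2: no segment meets the rule's conditions; no change.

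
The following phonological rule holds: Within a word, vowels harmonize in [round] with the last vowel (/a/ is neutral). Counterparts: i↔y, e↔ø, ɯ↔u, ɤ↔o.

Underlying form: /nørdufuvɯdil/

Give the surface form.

/ø/ harmonizes with /i/ ([-round]) → [e]
/u/ harmonizes with /i/ ([-round]) → [ɯ]
/u/ harmonizes with /i/ ([-round]) → [ɯ]

[nerdɯfɯvɯdil]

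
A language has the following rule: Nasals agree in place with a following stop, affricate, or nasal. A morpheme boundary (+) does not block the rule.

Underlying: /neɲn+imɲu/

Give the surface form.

[nenn+iɲɲu]

/ɲ/ before /n/ (alveolar) → [n]
/m/ before /ɲ/ (palatal) → [ɲ]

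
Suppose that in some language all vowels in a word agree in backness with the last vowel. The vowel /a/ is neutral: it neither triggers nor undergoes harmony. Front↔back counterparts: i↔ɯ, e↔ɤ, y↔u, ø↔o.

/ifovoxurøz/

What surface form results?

/o/ harmonizes with /ø/ ([-back]) → [ø]
/o/ harmonizes with /ø/ ([-back]) → [ø]
/u/ harmonizes with /ø/ ([-back]) → [y]

[iføvøxyrøz]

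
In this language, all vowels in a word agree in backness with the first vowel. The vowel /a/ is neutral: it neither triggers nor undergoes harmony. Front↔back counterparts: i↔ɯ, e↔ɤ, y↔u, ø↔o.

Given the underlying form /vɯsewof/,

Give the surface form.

[vɯsɤwof]

/e/ harmonizes with /ɯ/ ([+back]) → [ɤ]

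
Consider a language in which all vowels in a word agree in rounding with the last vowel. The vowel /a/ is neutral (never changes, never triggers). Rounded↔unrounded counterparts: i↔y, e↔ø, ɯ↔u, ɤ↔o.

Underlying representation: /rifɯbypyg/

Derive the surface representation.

/i/ harmonizes with /y/ ([+round]) → [y]
/ɯ/ harmonizes with /y/ ([+round]) → [u]

[ryfubypyg]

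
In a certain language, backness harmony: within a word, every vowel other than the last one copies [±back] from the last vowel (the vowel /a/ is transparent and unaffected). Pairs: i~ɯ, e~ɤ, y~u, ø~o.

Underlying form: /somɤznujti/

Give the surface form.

[sømeznyjti]

/o/ harmonizes with /i/ ([-back]) → [ø]
/ɤ/ harmonizes with /i/ ([-back]) → [e]
/u/ harmonizes with /i/ ([-back]) → [y]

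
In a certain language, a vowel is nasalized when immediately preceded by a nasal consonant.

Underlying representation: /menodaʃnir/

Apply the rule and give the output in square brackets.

[mẽnõdaʃnĩr]

/e/ after nasal /m/ → [ẽ]
/o/ after nasal /n/ → [õ]
/i/ after nasal /n/ → [ĩ]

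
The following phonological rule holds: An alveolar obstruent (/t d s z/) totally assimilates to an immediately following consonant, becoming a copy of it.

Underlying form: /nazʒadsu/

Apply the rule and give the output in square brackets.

/z/ before /ʒ/ → [ʒ] (total assimilation)
/d/ before /s/ → [s] (total assimilation)

[naʒʒassu]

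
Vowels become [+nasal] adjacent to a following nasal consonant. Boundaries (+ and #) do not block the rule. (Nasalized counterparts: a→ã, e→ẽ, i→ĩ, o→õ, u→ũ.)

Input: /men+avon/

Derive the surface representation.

/e/ before nasal /n/ → [ẽ]
/o/ before nasal /n/ → [õ]

[mẽn+avõn]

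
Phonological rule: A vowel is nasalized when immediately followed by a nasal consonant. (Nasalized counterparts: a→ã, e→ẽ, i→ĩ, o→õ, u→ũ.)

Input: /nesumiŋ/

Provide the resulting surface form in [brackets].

[nesũmĩŋ]

/u/ before nasal /m/ → [ũ]
/i/ before nasal /ŋ/ → [ĩ]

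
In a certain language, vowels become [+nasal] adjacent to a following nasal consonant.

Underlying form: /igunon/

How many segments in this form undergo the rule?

2

/u/ before nasal /n/ → [ũ]
/o/ before nasal /n/ → [õ]
2 segments change.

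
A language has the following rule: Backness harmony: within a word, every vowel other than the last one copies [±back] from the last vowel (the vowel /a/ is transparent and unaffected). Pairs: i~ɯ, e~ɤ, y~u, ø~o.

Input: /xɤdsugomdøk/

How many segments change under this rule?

/ɤ/ harmonizes with /ø/ ([-back]) → [e]
/u/ harmonizes with /ø/ ([-back]) → [y]
/o/ harmonizes with /ø/ ([-back]) → [ø]
3 segments change.

3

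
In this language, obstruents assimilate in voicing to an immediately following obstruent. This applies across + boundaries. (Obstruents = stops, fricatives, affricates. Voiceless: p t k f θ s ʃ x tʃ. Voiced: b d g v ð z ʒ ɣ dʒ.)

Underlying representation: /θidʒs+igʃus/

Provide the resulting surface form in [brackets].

/dʒ/ before /s/ (voiceless) → [tʃ]
/g/ before /ʃ/ (voiceless) → [k]

[θitʃs+ikʃus]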